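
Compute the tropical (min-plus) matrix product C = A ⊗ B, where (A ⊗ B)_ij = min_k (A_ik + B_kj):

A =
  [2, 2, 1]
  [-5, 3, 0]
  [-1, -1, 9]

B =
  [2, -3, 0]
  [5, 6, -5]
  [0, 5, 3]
A ⊗ B =
  [1, -1, -3]
  [-3, -8, -5]
  [1, -4, -6]

Apply the min-plus product entry-by-entry:
  C[0][0] = min over k of (A[0][0] + B[0][0] = 2 + 2 = 4, A[0][1] + B[1][0] = 2 + 5 = 7, A[0][2] + B[2][0] = 1 + 0 = 1) = 1 (attained at k = 2)
  C[0][1] = min over k of (A[0][0] + B[0][1] = 2 + -3 = -1, A[0][1] + B[1][1] = 2 + 6 = 8, A[0][2] + B[2][1] = 1 + 5 = 6) = -1 (attained at k = 0)
  C[0][2] = min over k of (A[0][0] + B[0][2] = 2 + 0 = 2, A[0][1] + B[1][2] = 2 + -5 = -3, A[0][2] + B[2][2] = 1 + 3 = 4) = -3 (attained at k = 1)
  C[1][0] = min over k of (A[1][0] + B[0][0] = -5 + 2 = -3, A[1][1] + B[1][0] = 3 + 5 = 8, A[1][2] + B[2][0] = 0 + 0 = 0) = -3 (attained at k = 0)
  C[1][1] = min over k of (A[1][0] + B[0][1] = -5 + -3 = -8, A[1][1] + B[1][1] = 3 + 6 = 9, A[1][2] + B[2][1] = 0 + 5 = 5) = -8 (attained at k = 0)
  C[1][2] = min over k of (A[1][0] + B[0][2] = -5 + 0 = -5, A[1][1] + B[1][2] = 3 + -5 = -2, A[1][2] + B[2][2] = 0 + 3 = 3) = -5 (attained at k = 0)
  C[2][0] = min over k of (A[2][0] + B[0][0] = -1 + 2 = 1, A[2][1] + B[1][0] = -1 + 5 = 4, A[2][2] + B[2][0] = 9 + 0 = 9) = 1 (attained at k = 0)
  C[2][1] = min over k of (A[2][0] + B[0][1] = -1 + -3 = -4, A[2][1] + B[1][1] = -1 + 6 = 5, A[2][2] + B[2][1] = 9 + 5 = 14) = -4 (attained at k = 0)
  C[2][2] = min over k of (A[2][0] + B[0][2] = -1 + 0 = -1, A[2][1] + B[1][2] = -1 + -5 = -6, A[2][2] + B[2][2] = 9 + 3 = 12) = -6 (attained at k = 1)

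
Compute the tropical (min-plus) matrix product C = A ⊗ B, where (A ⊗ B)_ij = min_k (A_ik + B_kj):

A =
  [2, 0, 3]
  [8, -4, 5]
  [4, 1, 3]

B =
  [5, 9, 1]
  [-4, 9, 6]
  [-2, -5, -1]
A ⊗ B =
  [-4, -2, 2]
  [-8, 0, 2]
  [-3, -2, 2]

Apply the min-plus product entry-by-entry:
  C[0][0] = min over k of (A[0][0] + B[0][0] = 2 + 5 = 7, A[0][1] + B[1][0] = 0 + -4 = -4, A[0][2] + B[2][0] = 3 + -2 = 1) = -4 (attained at k = 1)
  C[0][1] = min over k of (A[0][0] + B[0][1] = 2 + 9 = 11, A[0][1] + B[1][1] = 0 + 9 = 9, A[0][2] + B[2][1] = 3 + -5 = -2) = -2 (attained at k = 2)
  C[0][2] = min over k of (A[0][0] + B[0][2] = 2 + 1 = 3, A[0][1] + B[1][2] = 0 + 6 = 6, A[0][2] + B[2][2] = 3 + -1 = 2) = 2 (attained at k = 2)
  C[1][0] = min over k of (A[1][0] + B[0][0] = 8 + 5 = 13, A[1][1] + B[1][0] = -4 + -4 = -8, A[1][2] + B[2][0] = 5 + -2 = 3) = -8 (attained at k = 1)
  C[1][1] = min over k of (A[1][0] + B[0][1] = 8 + 9 = 17, A[1][1] + B[1][1] = -4 + 9 = 5, A[1][2] + B[2][1] = 5 + -5 = 0) = 0 (attained at k = 2)
  C[1][2] = min over k of (A[1][0] + B[0][2] = 8 + 1 = 9, A[1][1] + B[1][2] = -4 + 6 = 2, A[1][2] + B[2][2] = 5 + -1 = 4) = 2 (attained at k = 1)
  C[2][0] = min over k of (A[2][0] + B[0][0] = 4 + 5 = 9, A[2][1] + B[1][0] = 1 + -4 = -3, A[2][2] + B[2][0] = 3 + -2 = 1) = -3 (attained at k = 1)
  C[2][1] = min over k of (A[2][0] + B[0][1] = 4 + 9 = 13, A[2][1] + B[1][1] = 1 + 9 = 10, A[2][2] + B[2][1] = 3 + -5 = -2) = -2 (attained at k = 2)
  C[2][2] = min over k of (A[2][0] + B[0][2] = 4 + 1 = 5, A[2][1] + B[1][2] = 1 + 6 = 7, A[2][2] + B[2][2] = 3 + -1 = 2) = 2 (attained at k = 2)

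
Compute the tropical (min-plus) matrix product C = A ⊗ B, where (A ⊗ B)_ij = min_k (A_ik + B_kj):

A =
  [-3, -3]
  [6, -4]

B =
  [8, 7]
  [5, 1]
A ⊗ B =
  [2, -2]
  [1, -3]

Apply the min-plus product entry-by-entry:
  C[0][0] = min over k of (A[0][0] + B[0][0] = -3 + 8 = 5, A[0][1] + B[1][0] = -3 + 5 = 2) = 2 (attained at k = 1)
  C[0][1] = min over k of (A[0][0] + B[0][1] = -3 + 7 = 4, A[0][1] + B[1][1] = -3 + 1 = -2) = -2 (attained at k = 1)
  C[1][0] = min over k of (A[1][0] + B[0][0] = 6 + 8 = 14, A[1][1] + B[1][0] = -4 + 5 = 1) = 1 (attained at k = 1)
  C[1][1] = min over k of (A[1][0] + B[0][1] = 6 + 7 = 13, A[1][1] + B[1][1] = -4 + 1 = -3) = -3 (attained at k = 1)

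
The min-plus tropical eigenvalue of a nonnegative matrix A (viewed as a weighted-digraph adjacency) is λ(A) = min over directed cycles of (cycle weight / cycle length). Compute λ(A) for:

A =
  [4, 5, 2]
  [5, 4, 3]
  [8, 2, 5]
λ(A) = 5/2

Enumerate directed cycles and compute their means (weight / length). Sample:
  cycle 0 → 0: weight = 4, length = 1, mean = 4/1 ≈ 4.000
  cycle 1 → 1: weight = 4, length = 1, mean = 4/1 ≈ 4.000
  cycle 2 → 2: weight = 5, length = 1, mean = 5/1 ≈ 5.000
  cycle 0 → 1 → 0: weight = 10, length = 2, mean = 10/2 ≈ 5.000
  cycle 0 → 2 → 0: weight = 10, length = 2, mean = 10/2 ≈ 5.000
  cycle 1 → 0 → 1: weight = 10, length = 2, mean = 10/2 ≈ 5.000
Minimum mean = 2.500, attained e.g. along the cycle 1 → 2 → 1 with weight 5 and length 2. So λ(A) = 5/2 = 5/2.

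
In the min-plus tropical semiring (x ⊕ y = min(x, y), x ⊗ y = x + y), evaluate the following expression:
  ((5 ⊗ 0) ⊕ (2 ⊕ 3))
((5 ⊗ 0) ⊕ (2 ⊕ 3)) = 2

Expand innermost to outermost. Recall ⊕ takes the minimum of its arguments and ⊗ takes their sum. Working out the expression ((5 ⊗ 0) ⊕ (2 ⊕ 3)) gives 2.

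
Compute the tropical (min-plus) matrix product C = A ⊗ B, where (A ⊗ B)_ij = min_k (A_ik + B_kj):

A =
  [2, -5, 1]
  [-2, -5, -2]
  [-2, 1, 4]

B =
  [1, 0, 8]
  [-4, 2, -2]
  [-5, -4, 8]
A ⊗ B =
  [-9, -3, -7]
  [-9, -6, -7]
  [-3, -2, -1]

Apply the min-plus product entry-by-entry:
  C[0][0] = min over k of (A[0][0] + B[0][0] = 2 + 1 = 3, A[0][1] + B[1][0] = -5 + -4 = -9, A[0][2] + B[2][0] = 1 + -5 = -4) = -9 (attained at k = 1)
  C[0][1] = min over k of (A[0][0] + B[0][1] = 2 + 0 = 2, A[0][1] + B[1][1] = -5 + 2 = -3, A[0][2] + B[2][1] = 1 + -4 = -3) = -3 (attained at k = 1)
  C[0][2] = min over k of (A[0][0] + B[0][2] = 2 + 8 = 10, A[0][1] + B[1][2] = -5 + -2 = -7, A[0][2] + B[2][2] = 1 + 8 = 9) = -7 (attained at k = 1)
  C[1][0] = min over k of (A[1][0] + B[0][0] = -2 + 1 = -1, A[1][1] + B[1][0] = -5 + -4 = -9, A[1][2] + B[2][0] = -2 + -5 = -7) = -9 (attained at k = 1)
  C[1][1] = min over k of (A[1][0] + B[0][1] = -2 + 0 = -2, A[1][1] + B[1][1] = -5 + 2 = -3, A[1][2] + B[2][1] = -2 + -4 = -6) = -6 (attained at k = 2)
  C[1][2] = min over k of (A[1][0] + B[0][2] = -2 + 8 = 6, A[1][1] + B[1][2] = -5 + -2 = -7, A[1][2] + B[2][2] = -2 + 8 = 6) = -7 (attained at k = 1)
  C[2][0] = min over k of (A[2][0] + B[0][0] = -2 + 1 = -1, A[2][1] + B[1][0] = 1 + -4 = -3, A[2][2] + B[2][0] = 4 + -5 = -1) = -3 (attained at k = 1)
  C[2][1] = min over k of (A[2][0] + B[0][1] = -2 + 0 = -2, A[2][1] + B[1][1] = 1 + 2 = 3, A[2][2] + B[2][1] = 4 + -4 = 0) = -2 (attained at k = 0)
  C[2][2] = min over k of (A[2][0] + B[0][2] = -2 + 8 = 6, A[2][1] + B[1][2] = 1 + -2 = -1, A[2][2] + B[2][2] = 4 + 8 = 12) = -1 (attained at k = 1)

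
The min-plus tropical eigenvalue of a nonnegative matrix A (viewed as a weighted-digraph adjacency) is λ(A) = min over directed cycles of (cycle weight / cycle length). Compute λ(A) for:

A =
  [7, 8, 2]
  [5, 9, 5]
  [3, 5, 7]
λ(A) = 5/2

Enumerate directed cycles and compute their means (weight / length). Sample:
  cycle 0 → 0: weight = 7, length = 1, mean = 7/1 ≈ 7.000
  cycle 1 → 1: weight = 9, length = 1, mean = 9/1 ≈ 9.000
  cycle 2 → 2: weight = 7, length = 1, mean = 7/1 ≈ 7.000
  cycle 0 → 1 → 0: weight = 13, length = 2, mean = 13/2 ≈ 6.500
  cycle 0 → 2 → 0: weight = 5, length = 2, mean = 5/2 ≈ 2.500
  cycle 1 → 0 → 1: weight = 13, length = 2, mean = 13/2 ≈ 6.500
Minimum mean = 2.500, attained e.g. along the cycle 0 → 2 → 0 with weight 5 and length 2. So λ(A) = 5/2 = 5/2.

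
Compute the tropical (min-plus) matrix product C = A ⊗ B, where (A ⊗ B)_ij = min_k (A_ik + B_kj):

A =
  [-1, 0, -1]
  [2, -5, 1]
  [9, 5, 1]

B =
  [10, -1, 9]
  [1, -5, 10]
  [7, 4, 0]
A ⊗ B =
  [1, -5, -1]
  [-4, -10, 1]
  [6, 0, 1]

Apply the min-plus product entry-by-entry:
  C[0][0] = min over k of (A[0][0] + B[0][0] = -1 + 10 = 9, A[0][1] + B[1][0] = 0 + 1 = 1, A[0][2] + B[2][0] = -1 + 7 = 6) = 1 (attained at k = 1)
  C[0][1] = min over k of (A[0][0] + B[0][1] = -1 + -1 = -2, A[0][1] + B[1][1] = 0 + -5 = -5, A[0][2] + B[2][1] = -1 + 4 = 3) = -5 (attained at k = 1)
  C[0][2] = min over k of (A[0][0] + B[0][2] = -1 + 9 = 8, A[0][1] + B[1][2] = 0 + 10 = 10, A[0][2] + B[2][2] = -1 + 0 = -1) = -1 (attained at k = 2)
  C[1][0] = min over k of (A[1][0] + B[0][0] = 2 + 10 = 12, A[1][1] + B[1][0] = -5 + 1 = -4, A[1][2] + B[2][0] = 1 + 7 = 8) = -4 (attained at k = 1)
  C[1][1] = min over k of (A[1][0] + B[0][1] = 2 + -1 = 1, A[1][1] + B[1][1] = -5 + -5 = -10, A[1][2] + B[2][1] = 1 + 4 = 5) = -10 (attained at k = 1)
  C[1][2] = min over k of (A[1][0] + B[0][2] = 2 + 9 = 11, A[1][1] + B[1][2] = -5 + 10 = 5, A[1][2] + B[2][2] = 1 + 0 = 1) = 1 (attained at k = 2)
  C[2][0] = min over k of (A[2][0] + B[0][0] = 9 + 10 = 19, A[2][1] + B[1][0] = 5 + 1 = 6, A[2][2] + B[2][0] = 1 + 7 = 8) = 6 (attained at k = 1)
  C[2][1] = min over k of (A[2][0] + B[0][1] = 9 + -1 = 8, A[2][1] + B[1][1] = 5 + -5 = 0, A[2][2] + B[2][1] = 1 + 4 = 5) = 0 (attained at k = 1)
  C[2][2] = min over k of (A[2][0] + B[0][2] = 9 + 9 = 18, A[2][1] + B[1][2] = 5 + 10 = 15, A[2][2] + B[2][2] = 1 + 0 = 1) = 1 (attained at k = 2)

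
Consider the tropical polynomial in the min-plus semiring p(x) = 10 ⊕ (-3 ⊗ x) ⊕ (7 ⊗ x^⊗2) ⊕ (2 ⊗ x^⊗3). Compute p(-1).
p(-1) = -4

A tropical monomial a ⊗ x^⊗i evaluates to a + i · x. Evaluating each term at x = -1:
  Term 0 contributes 10 + 0 · -1 = 10
  Term 1 contributes -3 + 1 · -1 = -4
  Term 2 contributes 7 + 2 · -1 = 5
  Term 3 contributes 2 + 3 · -1 = -1
p(-1) = ⊕ of these = min[10, -4, 5, -1] = -4.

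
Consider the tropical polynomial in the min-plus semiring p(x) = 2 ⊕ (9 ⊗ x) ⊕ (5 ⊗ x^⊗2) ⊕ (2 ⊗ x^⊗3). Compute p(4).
p(4) = 2

A tropical monomial a ⊗ x^⊗i evaluates to a + i · x. Evaluating each term at x = 4:
  Term 0 contributes 2 + 0 · 4 = 2
  Term 1 contributes 9 + 1 · 4 = 13
  Term 2 contributes 5 + 2 · 4 = 13
  Term 3 contributes 2 + 3 · 4 = 14
p(4) = ⊕ of these = min[2, 13, 13, 14] = 2.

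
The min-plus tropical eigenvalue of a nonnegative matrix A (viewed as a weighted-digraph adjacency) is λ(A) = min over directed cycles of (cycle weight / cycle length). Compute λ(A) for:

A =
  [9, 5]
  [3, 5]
λ(A) = 4

Enumerate directed cycles and compute their means (weight / length). Sample:
  cycle 0 → 0: weight = 9, length = 1, mean = 9/1 ≈ 9.000
  cycle 1 → 1: weight = 5, length = 1, mean = 5/1 ≈ 5.000
  cycle 0 → 1 → 0: weight = 8, length = 2, mean = 8/2 ≈ 4.000
  cycle 1 → 0 → 1: weight = 8, length = 2, mean = 8/2 ≈ 4.000
Minimum mean = 4.000, attained e.g. along the cycle 0 → 1 → 0 with weight 8 and length 2. So λ(A) = 8/2 = 4.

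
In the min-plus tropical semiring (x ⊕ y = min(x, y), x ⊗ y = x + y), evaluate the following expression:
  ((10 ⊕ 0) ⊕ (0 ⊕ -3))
((10 ⊕ 0) ⊕ (0 ⊕ -3)) = -3

Expand innermost to outermost. Recall ⊕ takes the minimum of its arguments and ⊗ takes their sum. Working out the expression ((10 ⊕ 0) ⊕ (0 ⊕ -3)) gives -3.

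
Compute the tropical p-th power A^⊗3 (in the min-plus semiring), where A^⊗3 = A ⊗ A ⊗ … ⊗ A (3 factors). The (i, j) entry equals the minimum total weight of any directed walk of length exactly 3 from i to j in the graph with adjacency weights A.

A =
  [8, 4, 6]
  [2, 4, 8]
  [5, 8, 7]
A^⊗3 =
  [10, 10, 12]
  [8, 10, 12]
  [11, 13, 16]

Each entry (A^⊗3)_ij equals the minimum over all length-3 walks i = v_0 → v_1 → … → v_3 = j of Σ_t A[v_t][v_{t+1}]. For example, for (i, j) = (0, 2) we minimise over 9 possible intermediate vertex sequences; the minimum is 12, attained along the walk 0 → 1 → 0 → 2.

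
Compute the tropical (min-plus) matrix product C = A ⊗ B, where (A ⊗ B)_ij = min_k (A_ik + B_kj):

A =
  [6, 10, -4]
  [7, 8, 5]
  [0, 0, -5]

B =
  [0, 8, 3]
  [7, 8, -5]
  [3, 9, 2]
A ⊗ B =
  [-1, 5, -2]
  [7, 14, 3]
  [-2, 4, -5]

Apply the min-plus product entry-by-entry:
  C[0][0] = min over k of (A[0][0] + B[0][0] = 6 + 0 = 6, A[0][1] + B[1][0] = 10 + 7 = 17, A[0][2] + B[2][0] = -4 + 3 = -1) = -1 (attained at k = 2)
  C[0][1] = min over k of (A[0][0] + B[0][1] = 6 + 8 = 14, A[0][1] + B[1][1] = 10 + 8 = 18, A[0][2] + B[2][1] = -4 + 9 = 5) = 5 (attained at k = 2)
  C[0][2] = min over k of (A[0][0] + B[0][2] = 6 + 3 = 9, A[0][1] + B[1][2] = 10 + -5 = 5, A[0][2] + B[2][2] = -4 + 2 = -2) = -2 (attained at k = 2)
  C[1][0] = min over k of (A[1][0] + B[0][0] = 7 + 0 = 7, A[1][1] + B[1][0] = 8 + 7 = 15, A[1][2] + B[2][0] = 5 + 3 = 8) = 7 (attained at k = 0)
  C[1][1] = min over k of (A[1][0] + B[0][1] = 7 + 8 = 15, A[1][1] + B[1][1] = 8 + 8 = 16, A[1][2] + B[2][1] = 5 + 9 = 14) = 14 (attained at k = 2)
  C[1][2] = min over k of (A[1][0] + B[0][2] = 7 + 3 = 10, A[1][1] + B[1][2] = 8 + -5 = 3, A[1][2] + B[2][2] = 5 + 2 = 7) = 3 (attained at k = 1)
  C[2][0] = min over k of (A[2][0] + B[0][0] = 0 + 0 = 0, A[2][1] + B[1][0] = 0 + 7 = 7, A[2][2] + B[2][0] = -5 + 3 = -2) = -2 (attained at k = 2)
  C[2][1] = min over k of (A[2][0] + B[0][1] = 0 + 8 = 8, A[2][1] + B[1][1] = 0 + 8 = 8, A[2][2] + B[2][1] = -5 + 9 = 4) = 4 (attained at k = 2)
  C[2][2] = min over k of (A[2][0] + B[0][2] = 0 + 3 = 3, A[2][1] + B[1][2] = 0 + -5 = -5, A[2][2] + B[2][2] = -5 + 2 = -3) = -5 (attained at k = 1)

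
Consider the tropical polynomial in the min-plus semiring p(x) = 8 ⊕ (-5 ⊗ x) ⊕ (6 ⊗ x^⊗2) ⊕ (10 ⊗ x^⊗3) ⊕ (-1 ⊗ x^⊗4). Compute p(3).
p(3) = -2

A tropical monomial a ⊗ x^⊗i evaluates to a + i · x. Evaluating each term at x = 3:
  Term 0 contributes 8 + 0 · 3 = 8
  Term 1 contributes -5 + 1 · 3 = -2
  Term 2 contributes 6 + 2 · 3 = 12
  Term 3 contributes 10 + 3 · 3 = 19
  Term 4 contributes -1 + 4 · 3 = 11
p(3) = ⊕ of these = min[8, -2, 12, 19, 11] = -2.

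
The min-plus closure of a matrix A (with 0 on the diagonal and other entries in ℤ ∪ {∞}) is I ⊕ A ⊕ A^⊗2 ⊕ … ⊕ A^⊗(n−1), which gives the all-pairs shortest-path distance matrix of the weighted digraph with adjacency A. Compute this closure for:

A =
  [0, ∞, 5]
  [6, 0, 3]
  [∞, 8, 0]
Closure =
  [0, 13, 5]
  [6, 0, 3]
  [14, 8, 0]

This is the Floyd-Warshall all-pairs shortest-path computation. For each intermediate vertex k = 0, 1, …, 2, update dist[i][j] ← min(dist[i][j], dist[i][k] + dist[k][j]). The final matrix gives, for each (i, j), the minimum total weight of any directed path from i to j (possibly empty when i = j).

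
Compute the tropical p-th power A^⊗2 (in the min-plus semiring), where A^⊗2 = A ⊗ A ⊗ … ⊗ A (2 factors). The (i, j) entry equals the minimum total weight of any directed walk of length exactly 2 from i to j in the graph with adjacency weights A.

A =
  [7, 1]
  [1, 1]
A^⊗2 =
  [2, 2]
  [2, 2]

Each entry (A^⊗2)_ij equals the minimum over all length-2 walks i = v_0 → v_1 → … → v_2 = j of Σ_t A[v_t][v_{t+1}]. For example, for (i, j) = (0, 1) we minimise over 2 possible intermediate vertex sequences; the minimum is 2, attained along the walk 0 → 1 → 1.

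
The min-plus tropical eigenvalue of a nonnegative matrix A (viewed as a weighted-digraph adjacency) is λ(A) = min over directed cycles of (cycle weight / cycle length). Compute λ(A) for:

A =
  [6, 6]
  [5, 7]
λ(A) = 11/2

Enumerate directed cycles and compute their means (weight / length). Sample:
  cycle 0 → 0: weight = 6, length = 1, mean = 6/1 ≈ 6.000
  cycle 1 → 1: weight = 7, length = 1, mean = 7/1 ≈ 7.000
  cycle 0 → 1 → 0: weight = 11, length = 2, mean = 11/2 ≈ 5.500
  cycle 1 → 0 → 1: weight = 11, length = 2, mean = 11/2 ≈ 5.500
Minimum mean = 5.500, attained e.g. along the cycle 0 → 1 → 0 with weight 11 and length 2. So λ(A) = 11/2 = 11/2.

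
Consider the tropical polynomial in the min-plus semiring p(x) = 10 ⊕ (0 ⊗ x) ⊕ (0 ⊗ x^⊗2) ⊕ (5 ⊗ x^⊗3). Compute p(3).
p(3) = 3

A tropical monomial a ⊗ x^⊗i evaluates to a + i · x. Evaluating each term at x = 3:
  Term 0 contributes 10 + 0 · 3 = 10
  Term 1 contributes 0 + 1 · 3 = 3
  Term 2 contributes 0 + 2 · 3 = 6
  Term 3 contributes 5 + 3 · 3 = 14
p(3) = ⊕ of these = min[10, 3, 6, 14] = 3.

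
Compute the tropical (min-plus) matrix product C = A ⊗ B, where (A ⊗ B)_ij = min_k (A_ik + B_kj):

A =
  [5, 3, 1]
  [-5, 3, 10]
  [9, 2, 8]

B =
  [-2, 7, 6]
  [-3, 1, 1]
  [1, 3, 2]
A ⊗ B =
  [0, 4, 3]
  [-7, 2, 1]
  [-1, 3, 3]

Apply the min-plus product entry-by-entry:
  C[0][0] = min over k of (A[0][0] + B[0][0] = 5 + -2 = 3, A[0][1] + B[1][0] = 3 + -3 = 0, A[0][2] + B[2][0] = 1 + 1 = 2) = 0 (attained at k = 1)
  C[0][1] = min over k of (A[0][0] + B[0][1] = 5 + 7 = 12, A[0][1] + B[1][1] = 3 + 1 = 4, A[0][2] + B[2][1] = 1 + 3 = 4) = 4 (attained at k = 1)
  C[0][2] = min over k of (A[0][0] + B[0][2] = 5 + 6 = 11, A[0][1] + B[1][2] = 3 + 1 = 4, A[0][2] + B[2][2] = 1 + 2 = 3) = 3 (attained at k = 2)
  C[1][0] = min over k of (A[1][0] + B[0][0] = -5 + -2 = -7, A[1][1] + B[1][0] = 3 + -3 = 0, A[1][2] + B[2][0] = 10 + 1 = 11) = -7 (attained at k = 0)
  C[1][1] = min over k of (A[1][0] + B[0][1] = -5 + 7 = 2, A[1][1] + B[1][1] = 3 + 1 = 4, A[1][2] + B[2][1] = 10 + 3 = 13) = 2 (attained at k = 0)
  C[1][2] = min over k of (A[1][0] + B[0][2] = -5 + 6 = 1, A[1][1] + B[1][2] = 3 + 1 = 4, A[1][2] + B[2][2] = 10 + 2 = 12) = 1 (attained at k = 0)
  C[2][0] = min over k of (A[2][0] + B[0][0] = 9 + -2 = 7, A[2][1] + B[1][0] = 2 + -3 = -1, A[2][2] + B[2][0] = 8 + 1 = 9) = -1 (attained at k = 1)
  C[2][1] = min over k of (A[2][0] + B[0][1] = 9 + 7 = 16, A[2][1] + B[1][1] = 2 + 1 = 3, A[2][2] + B[2][1] = 8 + 3 = 11) = 3 (attained at k = 1)
  C[2][2] = min over k of (A[2][0] + B[0][2] = 9 + 6 = 15, A[2][1] + B[1][2] = 2 + 1 = 3, A[2][2] + B[2][2] = 8 + 2 = 10) = 3 (attained at k = 1)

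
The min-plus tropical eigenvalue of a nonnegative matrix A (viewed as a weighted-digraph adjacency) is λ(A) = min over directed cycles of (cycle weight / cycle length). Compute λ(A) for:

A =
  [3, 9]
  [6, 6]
λ(A) = 3

Enumerate directed cycles and compute their means (weight / length). Sample:
  cycle 0 → 0: weight = 3, length = 1, mean = 3/1 ≈ 3.000
  cycle 1 → 1: weight = 6, length = 1, mean = 6/1 ≈ 6.000
  cycle 0 → 1 → 0: weight = 15, length = 2, mean = 15/2 ≈ 7.500
  cycle 1 → 0 → 1: weight = 15, length = 2, mean = 15/2 ≈ 7.500
Minimum mean = 3.000, attained e.g. along the cycle 0 → 0 with weight 3 and length 1. So λ(A) = 3/1 = 3.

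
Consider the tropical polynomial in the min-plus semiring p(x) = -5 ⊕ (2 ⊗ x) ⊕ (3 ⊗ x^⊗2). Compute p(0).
p(0) = -5

A tropical monomial a ⊗ x^⊗i evaluates to a + i · x. Evaluating each term at x = 0:
  Term 0 contributes -5 + 0 · 0 = -5
  Term 1 contributes 2 + 1 · 0 = 2
  Term 2 contributes 3 + 2 · 0 = 3
p(0) = ⊕ of these = min[-5, 2, 3] = -5.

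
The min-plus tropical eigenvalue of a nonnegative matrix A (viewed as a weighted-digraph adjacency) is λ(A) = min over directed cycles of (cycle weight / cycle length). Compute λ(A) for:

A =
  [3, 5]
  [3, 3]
λ(A) = 3

Enumerate directed cycles and compute their means (weight / length). Sample:
  cycle 0 → 0: weight = 3, length = 1, mean = 3/1 ≈ 3.000
  cycle 1 → 1: weight = 3, length = 1, mean = 3/1 ≈ 3.000
  cycle 0 → 1 → 0: weight = 8, length = 2, mean = 8/2 ≈ 4.000
  cycle 1 → 0 → 1: weight = 8, length = 2, mean = 8/2 ≈ 4.000
Minimum mean = 3.000, attained e.g. along the cycle 0 → 0 with weight 3 and length 1. So λ(A) = 3/1 = 3.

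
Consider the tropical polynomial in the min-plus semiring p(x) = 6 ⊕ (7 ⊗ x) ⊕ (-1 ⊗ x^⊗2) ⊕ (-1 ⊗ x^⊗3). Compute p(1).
p(1) = 1

A tropical monomial a ⊗ x^⊗i evaluates to a + i · x. Evaluating each term at x = 1:
  Term 0 contributes 6 + 0 · 1 = 6
  Term 1 contributes 7 + 1 · 1 = 8
  Term 2 contributes -1 + 2 · 1 = 1
  Term 3 contributes -1 + 3 · 1 = 2
p(1) = ⊕ of these = min[6, 8, 1, 2] = 1.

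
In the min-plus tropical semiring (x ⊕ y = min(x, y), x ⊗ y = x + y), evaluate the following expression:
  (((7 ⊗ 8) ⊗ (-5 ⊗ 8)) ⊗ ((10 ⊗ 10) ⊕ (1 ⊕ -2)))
(((7 ⊗ 8) ⊗ (-5 ⊗ 8)) ⊗ ((10 ⊗ 10) ⊕ (1 ⊕ -2))) = 16

Expand innermost to outermost. Recall ⊕ takes the minimum of its arguments and ⊗ takes their sum. Working out the expression (((7 ⊗ 8) ⊗ (-5 ⊗ 8)) ⊗ ((10 ⊗ 10) ⊕ (1 ⊕ -2))) gives 16.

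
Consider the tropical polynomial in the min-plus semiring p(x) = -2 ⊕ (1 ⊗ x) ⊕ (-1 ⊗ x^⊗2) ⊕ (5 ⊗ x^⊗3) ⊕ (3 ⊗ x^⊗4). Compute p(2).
p(2) = -2

A tropical monomial a ⊗ x^⊗i evaluates to a + i · x. Evaluating each term at x = 2:
  Term 0 contributes -2 + 0 · 2 = -2
  Term 1 contributes 1 + 1 · 2 = 3
  Term 2 contributes -1 + 2 · 2 = 3
  Term 3 contributes 5 + 3 · 2 = 11
  Term 4 contributes 3 + 4 · 2 = 11
p(2) = ⊕ of these = min[-2, 3, 3, 11, 11] = -2.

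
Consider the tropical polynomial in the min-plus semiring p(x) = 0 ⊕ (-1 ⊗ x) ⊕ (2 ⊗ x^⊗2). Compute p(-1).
p(-1) = -2

A tropical monomial a ⊗ x^⊗i evaluates to a + i · x. Evaluating each term at x = -1:
  Term 0 contributes 0 + 0 · -1 = 0
  Term 1 contributes -1 + 1 · -1 = -2
  Term 2 contributes 2 + 2 · -1 = 0
p(-1) = ⊕ of these = min[0, -2, 0] = -2.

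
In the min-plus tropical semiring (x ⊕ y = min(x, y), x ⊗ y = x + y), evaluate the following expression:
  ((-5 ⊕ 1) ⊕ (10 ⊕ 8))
((-5 ⊕ 1) ⊕ (10 ⊕ 8)) = -5

Expand innermost to outermost. Recall ⊕ takes the minimum of its arguments and ⊗ takes their sum. Working out the expression ((-5 ⊕ 1) ⊕ (10 ⊕ 8)) gives -5.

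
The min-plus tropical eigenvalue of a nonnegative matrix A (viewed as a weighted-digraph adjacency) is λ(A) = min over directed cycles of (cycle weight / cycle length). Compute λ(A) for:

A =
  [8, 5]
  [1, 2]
λ(A) = 2

Enumerate directed cycles and compute their means (weight / length). Sample:
  cycle 0 → 0: weight = 8, length = 1, mean = 8/1 ≈ 8.000
  cycle 1 → 1: weight = 2, length = 1, mean = 2/1 ≈ 2.000
  cycle 0 → 1 → 0: weight = 6, length = 2, mean = 6/2 ≈ 3.000
  cycle 1 → 0 → 1: weight = 6, length = 2, mean = 6/2 ≈ 3.000
Minimum mean = 2.000, attained e.g. along the cycle 1 → 1 with weight 2 and length 1. So λ(A) = 2/1 = 2.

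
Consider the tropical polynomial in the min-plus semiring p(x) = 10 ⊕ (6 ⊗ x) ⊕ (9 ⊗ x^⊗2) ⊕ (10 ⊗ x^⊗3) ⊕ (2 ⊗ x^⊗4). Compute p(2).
p(2) = 8

A tropical monomial a ⊗ x^⊗i evaluates to a + i · x. Evaluating each term at x = 2:
  Term 0 contributes 10 + 0 · 2 = 10
  Term 1 contributes 6 + 1 · 2 = 8
  Term 2 contributes 9 + 2 · 2 = 13
  Term 3 contributes 10 + 3 · 2 = 16
  Term 4 contributes 2 + 4 · 2 = 10
p(2) = ⊕ of these = min[10, 8, 13, 16, 10] = 8.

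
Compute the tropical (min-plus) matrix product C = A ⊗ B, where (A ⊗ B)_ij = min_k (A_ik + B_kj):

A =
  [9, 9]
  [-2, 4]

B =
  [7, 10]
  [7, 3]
A ⊗ B =
  [16, 12]
  [5, 7]

Apply the min-plus product entry-by-entry:
  C[0][0] = min over k of (A[0][0] + B[0][0] = 9 + 7 = 16, A[0][1] + B[1][0] = 9 + 7 = 16) = 16 (attained at k = 0)
  C[0][1] = min over k of (A[0][0] + B[0][1] = 9 + 10 = 19, A[0][1] + B[1][1] = 9 + 3 = 12) = 12 (attained at k = 1)
  C[1][0] = min over k of (A[1][0] + B[0][0] = -2 + 7 = 5, A[1][1] + B[1][0] = 4 + 7 = 11) = 5 (attained at k = 0)
  C[1][1] = min over k of (A[1][0] + B[0][1] = -2 + 10 = 8, A[1][1] + B[1][1] = 4 + 3 = 7) = 7 (attained at k = 1)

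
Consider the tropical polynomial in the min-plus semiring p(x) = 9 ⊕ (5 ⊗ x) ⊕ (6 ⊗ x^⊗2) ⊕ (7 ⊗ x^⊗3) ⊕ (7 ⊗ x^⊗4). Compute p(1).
p(1) = 6

A tropical monomial a ⊗ x^⊗i evaluates to a + i · x. Evaluating each term at x = 1:
  Term 0 contributes 9 + 0 · 1 = 9
  Term 1 contributes 5 + 1 · 1 = 6
  Term 2 contributes 6 + 2 · 1 = 8
  Term 3 contributes 7 + 3 · 1 = 10
  Term 4 contributes 7 + 4 · 1 = 11
p(1) = ⊕ of these = min[9, 6, 8, 10, 11] = 6.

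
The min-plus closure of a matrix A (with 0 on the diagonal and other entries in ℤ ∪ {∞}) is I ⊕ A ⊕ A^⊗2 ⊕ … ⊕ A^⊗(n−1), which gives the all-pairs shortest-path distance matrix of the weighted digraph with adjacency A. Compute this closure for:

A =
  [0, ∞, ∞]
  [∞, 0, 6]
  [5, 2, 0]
Closure =
  [0, ∞, ∞]
  [11, 0, 6]
  [5, 2, 0]

This is the Floyd-Warshall all-pairs shortest-path computation. For each intermediate vertex k = 0, 1, …, 2, update dist[i][j] ← min(dist[i][j], dist[i][k] + dist[k][j]). The final matrix gives, for each (i, j), the minimum total weight of any directed path from i to j (possibly empty when i = j).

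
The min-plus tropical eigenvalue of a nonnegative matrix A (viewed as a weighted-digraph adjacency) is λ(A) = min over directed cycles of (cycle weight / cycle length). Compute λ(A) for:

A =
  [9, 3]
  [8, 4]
λ(A) = 4

Enumerate directed cycles and compute their means (weight / length). Sample:
  cycle 0 → 0: weight = 9, length = 1, mean = 9/1 ≈ 9.000
  cycle 1 → 1: weight = 4, length = 1, mean = 4/1 ≈ 4.000
  cycle 0 → 1 → 0: weight = 11, length = 2, mean = 11/2 ≈ 5.500
  cycle 1 → 0 → 1: weight = 11, length = 2, mean = 11/2 ≈ 5.500
Minimum mean = 4.000, attained e.g. along the cycle 1 → 1 with weight 4 and length 1. So λ(A) = 4/1 = 4.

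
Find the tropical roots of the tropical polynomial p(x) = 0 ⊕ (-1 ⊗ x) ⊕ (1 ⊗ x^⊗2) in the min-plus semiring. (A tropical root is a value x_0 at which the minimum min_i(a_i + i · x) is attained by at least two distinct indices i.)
Roots: {-2, 1}

Each tropical root is a break point of the lower envelope of the lines y = a_i + i · x (there are 3 lines, with slopes 0, 1, ..., 2). Only the lines that attain the minimum somewhere contribute to roots; other lines are dominated. Here the surviving (envelope) indices are i = 2, i = 1, i = 0.
Intersections between consecutive envelope lines give the roots: for adjacent envelope indices i < j the intersection is x = (a_i − a_j) / (j − i). Reading off the sorted break points: {-2, 1}.
Verification: at each break x_0, at least two indices attain the minimum of min_i(a_i + i · x_0).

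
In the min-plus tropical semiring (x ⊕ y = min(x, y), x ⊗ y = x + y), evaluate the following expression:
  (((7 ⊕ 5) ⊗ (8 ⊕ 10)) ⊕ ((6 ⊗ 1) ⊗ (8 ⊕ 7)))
(((7 ⊕ 5) ⊗ (8 ⊕ 10)) ⊕ ((6 ⊗ 1) ⊗ (8 ⊕ 7))) = 13

Expand innermost to outermost. Recall ⊕ takes the minimum of its arguments and ⊗ takes their sum. Working out the expression (((7 ⊕ 5) ⊗ (8 ⊕ 10)) ⊕ ((6 ⊗ 1) ⊗ (8 ⊕ 7))) gives 13.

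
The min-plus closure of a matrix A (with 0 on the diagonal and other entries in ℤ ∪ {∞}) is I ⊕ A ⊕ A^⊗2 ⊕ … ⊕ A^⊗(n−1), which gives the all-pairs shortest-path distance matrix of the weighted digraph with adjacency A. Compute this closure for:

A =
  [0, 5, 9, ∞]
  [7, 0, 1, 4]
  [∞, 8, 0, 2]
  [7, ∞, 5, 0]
Closure =
  [0, 5, 6, 8]
  [7, 0, 1, 3]
  [9, 8, 0, 2]
  [7, 12, 5, 0]

This is the Floyd-Warshall all-pairs shortest-path computation. For each intermediate vertex k = 0, 1, …, 3, update dist[i][j] ← min(dist[i][j], dist[i][k] + dist[k][j]). The final matrix gives, for each (i, j), the minimum total weight of any directed path from i to j (possibly empty when i = j).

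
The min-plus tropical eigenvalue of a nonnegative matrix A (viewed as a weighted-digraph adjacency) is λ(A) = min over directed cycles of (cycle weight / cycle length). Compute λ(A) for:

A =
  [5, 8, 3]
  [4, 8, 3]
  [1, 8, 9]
λ(A) = 2

Enumerate directed cycles and compute their means (weight / length). Sample:
  cycle 0 → 0: weight = 5, length = 1, mean = 5/1 ≈ 5.000
  cycle 1 → 1: weight = 8, length = 1, mean = 8/1 ≈ 8.000
  cycle 2 → 2: weight = 9, length = 1, mean = 9/1 ≈ 9.000
  cycle 0 → 1 → 0: weight = 12, length = 2, mean = 12/2 ≈ 6.000
  cycle 0 → 2 → 0: weight = 4, length = 2, mean = 4/2 ≈ 2.000
  cycle 1 → 0 → 1: weight = 12, length = 2, mean = 12/2 ≈ 6.000
Minimum mean = 2.000, attained e.g. along the cycle 0 → 2 → 0 with weight 4 and length 2. So λ(A) = 4/2 = 2.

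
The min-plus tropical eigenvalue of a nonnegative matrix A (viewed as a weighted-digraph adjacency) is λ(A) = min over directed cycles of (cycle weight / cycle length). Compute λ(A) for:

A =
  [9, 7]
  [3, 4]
λ(A) = 4

Enumerate directed cycles and compute their means (weight / length). Sample:
  cycle 0 → 0: weight = 9, length = 1, mean = 9/1 ≈ 9.000
  cycle 1 → 1: weight = 4, length = 1, mean = 4/1 ≈ 4.000
  cycle 0 → 1 → 0: weight = 10, length = 2, mean = 10/2 ≈ 5.000
  cycle 1 → 0 → 1: weight = 10, length = 2, mean = 10/2 ≈ 5.000
Minimum mean = 4.000, attained e.g. along the cycle 1 → 1 with weight 4 and length 1. So λ(A) = 4/1 = 4.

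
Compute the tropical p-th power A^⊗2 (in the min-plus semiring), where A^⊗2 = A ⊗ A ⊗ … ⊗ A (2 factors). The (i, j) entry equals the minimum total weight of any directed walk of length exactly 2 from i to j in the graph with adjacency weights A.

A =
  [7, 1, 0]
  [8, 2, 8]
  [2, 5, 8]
A^⊗2 =
  [2, 3, 7]
  [10, 4, 8]
  [9, 3, 2]

Each entry (A^⊗2)_ij equals the minimum over all length-2 walks i = v_0 → v_1 → … → v_2 = j of Σ_t A[v_t][v_{t+1}]. For example, for (i, j) = (0, 2) we minimise over 3 possible intermediate vertex sequences; the minimum is 7, attained along the walk 0 → 0 → 2.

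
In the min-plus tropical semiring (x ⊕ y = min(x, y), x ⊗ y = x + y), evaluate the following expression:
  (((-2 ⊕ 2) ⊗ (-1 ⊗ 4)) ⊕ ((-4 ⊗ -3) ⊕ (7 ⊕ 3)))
(((-2 ⊕ 2) ⊗ (-1 ⊗ 4)) ⊕ ((-4 ⊗ -3) ⊕ (7 ⊕ 3))) = -7

Expand innermost to outermost. Recall ⊕ takes the minimum of its arguments and ⊗ takes their sum. Working out the expression (((-2 ⊕ 2) ⊗ (-1 ⊗ 4)) ⊕ ((-4 ⊗ -3) ⊕ (7 ⊕ 3))) gives -7.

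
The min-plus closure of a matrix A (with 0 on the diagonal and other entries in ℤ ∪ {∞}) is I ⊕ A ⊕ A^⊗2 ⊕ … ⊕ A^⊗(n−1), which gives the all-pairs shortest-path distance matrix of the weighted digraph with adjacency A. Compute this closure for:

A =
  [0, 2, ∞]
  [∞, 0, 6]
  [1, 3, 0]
Closure =
  [0, 2, 8]
  [7, 0, 6]
  [1, 3, 0]

This is the Floyd-Warshall all-pairs shortest-path computation. For each intermediate vertex k = 0, 1, …, 2, update dist[i][j] ← min(dist[i][j], dist[i][k] + dist[k][j]). The final matrix gives, for each (i, j), the minimum total weight of any directed path from i to j (possibly empty when i = j).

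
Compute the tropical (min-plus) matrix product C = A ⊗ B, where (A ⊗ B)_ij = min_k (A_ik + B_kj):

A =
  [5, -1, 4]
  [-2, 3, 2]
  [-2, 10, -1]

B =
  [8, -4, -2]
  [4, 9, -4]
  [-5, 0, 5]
A ⊗ B =
  [-1, 1, -5]
  [-3, -6, -4]
  [-6, -6, -4]

Apply the min-plus product entry-by-entry:
  C[0][0] = min over k of (A[0][0] + B[0][0] = 5 + 8 = 13, A[0][1] + B[1][0] = -1 + 4 = 3, A[0][2] + B[2][0] = 4 + -5 = -1) = -1 (attained at k = 2)
  C[0][1] = min over k of (A[0][0] + B[0][1] = 5 + -4 = 1, A[0][1] + B[1][1] = -1 + 9 = 8, A[0][2] + B[2][1] = 4 + 0 = 4) = 1 (attained at k = 0)
  C[0][2] = min over k of (A[0][0] + B[0][2] = 5 + -2 = 3, A[0][1] + B[1][2] = -1 + -4 = -5, A[0][2] + B[2][2] = 4 + 5 = 9) = -5 (attained at k = 1)
  C[1][0] = min over k of (A[1][0] + B[0][0] = -2 + 8 = 6, A[1][1] + B[1][0] = 3 + 4 = 7, A[1][2] + B[2][0] = 2 + -5 = -3) = -3 (attained at k = 2)
  C[1][1] = min over k of (A[1][0] + B[0][1] = -2 + -4 = -6, A[1][1] + B[1][1] = 3 + 9 = 12, A[1][2] + B[2][1] = 2 + 0 = 2) = -6 (attained at k = 0)
  C[1][2] = min over k of (A[1][0] + B[0][2] = -2 + -2 = -4, A[1][1] + B[1][2] = 3 + -4 = -1, A[1][2] + B[2][2] = 2 + 5 = 7) = -4 (attained at k = 0)
  C[2][0] = min over k of (A[2][0] + B[0][0] = -2 + 8 = 6, A[2][1] + B[1][0] = 10 + 4 = 14, A[2][2] + B[2][0] = -1 + -5 = -6) = -6 (attained at k = 2)
  C[2][1] = min over k of (A[2][0] + B[0][1] = -2 + -4 = -6, A[2][1] + B[1][1] = 10 + 9 = 19, A[2][2] + B[2][1] = -1 + 0 = -1) = -6 (attained at k = 0)
  C[2][2] = min over k of (A[2][0] + B[0][2] = -2 + -2 = -4, A[2][1] + B[1][2] = 10 + -4 = 6, A[2][2] + B[2][2] = -1 + 5 = 4) = -4 (attained at k = 0)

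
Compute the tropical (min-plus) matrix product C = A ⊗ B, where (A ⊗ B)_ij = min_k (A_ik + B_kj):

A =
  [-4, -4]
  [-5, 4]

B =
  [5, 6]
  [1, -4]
A ⊗ B =
  [-3, -8]
  [0, 0]

Apply the min-plus product entry-by-entry:
  C[0][0] = min over k of (A[0][0] + B[0][0] = -4 + 5 = 1, A[0][1] + B[1][0] = -4 + 1 = -3) = -3 (attained at k = 1)
  C[0][1] = min over k of (A[0][0] + B[0][1] = -4 + 6 = 2, A[0][1] + B[1][1] = -4 + -4 = -8) = -8 (attained at k = 1)
  C[1][0] = min over k of (A[1][0] + B[0][0] = -5 + 5 = 0, A[1][1] + B[1][0] = 4 + 1 = 5) = 0 (attained at k = 0)
  C[1][1] = min over k of (A[1][0] + B[0][1] = -5 + 6 = 1, A[1][1] + B[1][1] = 4 + -4 = 0) = 0 (attained at k = 1)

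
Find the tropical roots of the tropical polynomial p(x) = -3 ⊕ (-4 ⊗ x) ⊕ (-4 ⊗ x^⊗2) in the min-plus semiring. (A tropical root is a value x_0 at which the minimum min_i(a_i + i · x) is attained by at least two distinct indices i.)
Roots: {0, 1}

Each tropical root is a break point of the lower envelope of the lines y = a_i + i · x (there are 3 lines, with slopes 0, 1, ..., 2). Only the lines that attain the minimum somewhere contribute to roots; other lines are dominated. Here the surviving (envelope) indices are i = 2, i = 1, i = 0.
Intersections between consecutive envelope lines give the roots: for adjacent envelope indices i < j the intersection is x = (a_i − a_j) / (j − i). Reading off the sorted break points: {0, 1}.
Verification: at each break x_0, at least two indices attain the minimum of min_i(a_i + i · x_0).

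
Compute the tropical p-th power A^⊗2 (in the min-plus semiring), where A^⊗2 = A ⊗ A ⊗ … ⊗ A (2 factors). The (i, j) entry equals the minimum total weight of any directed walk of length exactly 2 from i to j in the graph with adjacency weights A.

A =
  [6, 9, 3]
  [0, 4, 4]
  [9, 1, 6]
A^⊗2 =
  [9, 4, 9]
  [4, 5, 3]
  [1, 5, 5]

Each entry (A^⊗2)_ij equals the minimum over all length-2 walks i = v_0 → v_1 → … → v_2 = j of Σ_t A[v_t][v_{t+1}]. For example, for (i, j) = (0, 2) we minimise over 3 possible intermediate vertex sequences; the minimum is 9, attained along the walk 0 → 0 → 2.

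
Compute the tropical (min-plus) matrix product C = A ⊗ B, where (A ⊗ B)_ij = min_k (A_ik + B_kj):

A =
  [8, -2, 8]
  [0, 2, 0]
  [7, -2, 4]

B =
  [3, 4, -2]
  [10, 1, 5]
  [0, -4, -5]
A ⊗ B =
  [8, -1, 3]
  [0, -4, -5]
  [4, -1, -1]

Apply the min-plus product entry-by-entry:
  C[0][0] = min over k of (A[0][0] + B[0][0] = 8 + 3 = 11, A[0][1] + B[1][0] = -2 + 10 = 8, A[0][2] + B[2][0] = 8 + 0 = 8) = 8 (attained at k = 1)
  C[0][1] = min over k of (A[0][0] + B[0][1] = 8 + 4 = 12, A[0][1] + B[1][1] = -2 + 1 = -1, A[0][2] + B[2][1] = 8 + -4 = 4) = -1 (attained at k = 1)
  C[0][2] = min over k of (A[0][0] + B[0][2] = 8 + -2 = 6, A[0][1] + B[1][2] = -2 + 5 = 3, A[0][2] + B[2][2] = 8 + -5 = 3) = 3 (attained at k = 1)
  C[1][0] = min over k of (A[1][0] + B[0][0] = 0 + 3 = 3, A[1][1] + B[1][0] = 2 + 10 = 12, A[1][2] + B[2][0] = 0 + 0 = 0) = 0 (attained at k = 2)
  C[1][1] = min over k of (A[1][0] + B[0][1] = 0 + 4 = 4, A[1][1] + B[1][1] = 2 + 1 = 3, A[1][2] + B[2][1] = 0 + -4 = -4) = -4 (attained at k = 2)
  C[1][2] = min over k of (A[1][0] + B[0][2] = 0 + -2 = -2, A[1][1] + B[1][2] = 2 + 5 = 7, A[1][2] + B[2][2] = 0 + -5 = -5) = -5 (attained at k = 2)
  C[2][0] = min over k of (A[2][0] + B[0][0] = 7 + 3 = 10, A[2][1] + B[1][0] = -2 + 10 = 8, A[2][2] + B[2][0] = 4 + 0 = 4) = 4 (attained at k = 2)
  C[2][1] = min over k of (A[2][0] + B[0][1] = 7 + 4 = 11, A[2][1] + B[1][1] = -2 + 1 = -1, A[2][2] + B[2][1] = 4 + -4 = 0) = -1 (attained at k = 1)
  C[2][2] = min over k of (A[2][0] + B[0][2] = 7 + -2 = 5, A[2][1] + B[1][2] = -2 + 5 = 3, A[2][2] + B[2][2] = 4 + -5 = -1) = -1 (attained at k = 2)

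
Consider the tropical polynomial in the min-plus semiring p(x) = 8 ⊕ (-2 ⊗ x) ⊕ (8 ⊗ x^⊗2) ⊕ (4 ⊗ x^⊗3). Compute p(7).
p(7) = 5

A tropical monomial a ⊗ x^⊗i evaluates to a + i · x. Evaluating each term at x = 7:
  Term 0 contributes 8 + 0 · 7 = 8
  Term 1 contributes -2 + 1 · 7 = 5
  Term 2 contributes 8 + 2 · 7 = 22
  Term 3 contributes 4 + 3 · 7 = 25
p(7) = ⊕ of these = min[8, 5, 22, 25] = 5.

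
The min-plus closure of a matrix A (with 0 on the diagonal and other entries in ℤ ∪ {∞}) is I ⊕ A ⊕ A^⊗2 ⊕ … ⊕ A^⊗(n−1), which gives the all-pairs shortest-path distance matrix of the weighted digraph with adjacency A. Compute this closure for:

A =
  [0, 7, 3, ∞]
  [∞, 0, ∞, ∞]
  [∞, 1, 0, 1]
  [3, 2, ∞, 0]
Closure =
  [0, 4, 3, 4]
  [∞, 0, ∞, ∞]
  [4, 1, 0, 1]
  [3, 2, 6, 0]

This is the Floyd-Warshall all-pairs shortest-path computation. For each intermediate vertex k = 0, 1, …, 3, update dist[i][j] ← min(dist[i][j], dist[i][k] + dist[k][j]). The final matrix gives, for each (i, j), the minimum total weight of any directed path from i to j (possibly empty when i = j).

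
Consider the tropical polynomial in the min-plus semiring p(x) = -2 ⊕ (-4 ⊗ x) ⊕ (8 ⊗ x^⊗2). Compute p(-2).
p(-2) = -6

A tropical monomial a ⊗ x^⊗i evaluates to a + i · x. Evaluating each term at x = -2:
  Term 0 contributes -2 + 0 · -2 = -2
  Term 1 contributes -4 + 1 · -2 = -6
  Term 2 contributes 8 + 2 · -2 = 4
p(-2) = ⊕ of these = min[-2, -6, 4] = -6.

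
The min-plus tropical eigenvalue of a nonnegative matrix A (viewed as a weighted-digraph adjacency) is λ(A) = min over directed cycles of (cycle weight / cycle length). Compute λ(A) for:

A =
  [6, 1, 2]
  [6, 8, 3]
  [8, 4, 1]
λ(A) = 1

Enumerate directed cycles and compute their means (weight / length). Sample:
  cycle 0 → 0: weight = 6, length = 1, mean = 6/1 ≈ 6.000
  cycle 1 → 1: weight = 8, length = 1, mean = 8/1 ≈ 8.000
  cycle 2 → 2: weight = 1, length = 1, mean = 1/1 ≈ 1.000
  cycle 0 → 1 → 0: weight = 7, length = 2, mean = 7/2 ≈ 3.500
  cycle 0 → 2 → 0: weight = 10, length = 2, mean = 10/2 ≈ 5.000
  cycle 1 → 0 → 1: weight = 7, length = 2, mean = 7/2 ≈ 3.500
Minimum mean = 1.000, attained e.g. along the cycle 2 → 2 with weight 1 and length 1. So λ(A) = 1/1 = 1.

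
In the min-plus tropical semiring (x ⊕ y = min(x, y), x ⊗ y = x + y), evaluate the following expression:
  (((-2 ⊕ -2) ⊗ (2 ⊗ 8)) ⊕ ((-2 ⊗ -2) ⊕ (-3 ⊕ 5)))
(((-2 ⊕ -2) ⊗ (2 ⊗ 8)) ⊕ ((-2 ⊗ -2) ⊕ (-3 ⊕ 5))) = -4

Expand innermost to outermost. Recall ⊕ takes the minimum of its arguments and ⊗ takes their sum. Working out the expression (((-2 ⊕ -2) ⊗ (2 ⊗ 8)) ⊕ ((-2 ⊗ -2) ⊕ (-3 ⊕ 5))) gives -4.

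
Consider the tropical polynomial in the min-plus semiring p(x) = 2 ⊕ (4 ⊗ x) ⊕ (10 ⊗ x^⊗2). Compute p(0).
p(0) = 2

A tropical monomial a ⊗ x^⊗i evaluates to a + i · x. Evaluating each term at x = 0:
  Term 0 contributes 2 + 0 · 0 = 2
  Term 1 contributes 4 + 1 · 0 = 4
  Term 2 contributes 10 + 2 · 0 = 10
p(0) = ⊕ of these = min[2, 4, 10] = 2.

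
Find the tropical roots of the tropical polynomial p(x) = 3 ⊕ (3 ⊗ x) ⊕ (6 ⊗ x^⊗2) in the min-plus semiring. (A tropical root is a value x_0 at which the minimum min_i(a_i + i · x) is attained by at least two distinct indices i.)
Roots: {-3, 0}

Each tropical root is a break point of the lower envelope of the lines y = a_i + i · x (there are 3 lines, with slopes 0, 1, ..., 2). Only the lines that attain the minimum somewhere contribute to roots; other lines are dominated. Here the surviving (envelope) indices are i = 2, i = 1, i = 0.
Intersections between consecutive envelope lines give the roots: for adjacent envelope indices i < j the intersection is x = (a_i − a_j) / (j − i). Reading off the sorted break points: {-3, 0}.
Verification: at each break x_0, at least two indices attain the minimum of min_i(a_i + i · x_0).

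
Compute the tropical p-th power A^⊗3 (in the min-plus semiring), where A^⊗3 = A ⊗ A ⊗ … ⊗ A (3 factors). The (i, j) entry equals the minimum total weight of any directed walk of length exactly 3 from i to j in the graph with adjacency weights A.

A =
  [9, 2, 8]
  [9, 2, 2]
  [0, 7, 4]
A^⊗3 =
  [4, 6, 6]
  [4, 4, 6]
  [8, 4, 4]

Each entry (A^⊗3)_ij equals the minimum over all length-3 walks i = v_0 → v_1 → … → v_3 = j of Σ_t A[v_t][v_{t+1}]. For example, for (i, j) = (0, 2) we minimise over 9 possible intermediate vertex sequences; the minimum is 6, attained along the walk 0 → 1 → 1 → 2.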